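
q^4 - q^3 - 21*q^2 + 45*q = q*(q - 3)^2*(q + 5)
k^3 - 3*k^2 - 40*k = k*(k - 8)*(k + 5)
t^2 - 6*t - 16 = (t - 8)*(t + 2)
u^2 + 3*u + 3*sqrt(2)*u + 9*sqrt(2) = (u + 3)*(u + 3*sqrt(2))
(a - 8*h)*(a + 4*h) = a^2 - 4*a*h - 32*h^2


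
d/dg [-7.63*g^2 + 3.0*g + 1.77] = 3.0 - 15.26*g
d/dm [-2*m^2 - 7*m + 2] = -4*m - 7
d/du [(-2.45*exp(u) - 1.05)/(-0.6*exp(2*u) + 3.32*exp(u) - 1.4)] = (-1.47*exp(2*u) - 1.26*exp(u) + 6.916)*exp(u)/(0.36*exp(4*u) - 3.984*exp(3*u) + 12.7024*exp(2*u) - 9.296*exp(u) + 1.96)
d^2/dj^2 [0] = 0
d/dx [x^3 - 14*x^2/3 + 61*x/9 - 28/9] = 3*x^2 - 28*x/3 + 61/9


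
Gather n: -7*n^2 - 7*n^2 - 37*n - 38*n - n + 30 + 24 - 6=-14*n^2 - 76*n + 48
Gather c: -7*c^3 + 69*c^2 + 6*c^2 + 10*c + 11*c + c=-7*c^3 + 75*c^2 + 22*c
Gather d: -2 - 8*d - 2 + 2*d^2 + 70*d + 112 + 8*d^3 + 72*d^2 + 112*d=8*d^3 + 74*d^2 + 174*d + 108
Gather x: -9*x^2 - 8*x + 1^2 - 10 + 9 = -9*x^2 - 8*x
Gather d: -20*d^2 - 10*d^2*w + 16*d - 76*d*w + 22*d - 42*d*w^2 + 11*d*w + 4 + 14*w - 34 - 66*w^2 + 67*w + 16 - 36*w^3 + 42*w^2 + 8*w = d^2*(-10*w - 20) + d*(-42*w^2 - 65*w + 38) - 36*w^3 - 24*w^2 + 89*w - 14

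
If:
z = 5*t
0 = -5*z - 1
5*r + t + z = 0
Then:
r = 6/125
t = -1/25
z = -1/5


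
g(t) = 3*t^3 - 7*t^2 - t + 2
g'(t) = 9*t^2 - 14*t - 1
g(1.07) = -3.41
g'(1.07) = -5.68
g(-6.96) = -1341.59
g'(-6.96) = 532.41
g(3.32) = 31.31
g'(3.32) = 51.72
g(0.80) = -1.74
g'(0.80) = -6.44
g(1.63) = -5.24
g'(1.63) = 0.09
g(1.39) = -4.86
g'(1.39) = -3.07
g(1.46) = -5.04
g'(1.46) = -2.26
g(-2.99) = -137.78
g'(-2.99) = 121.32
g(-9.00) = -2743.00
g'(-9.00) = 854.00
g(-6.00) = -892.00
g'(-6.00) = 407.00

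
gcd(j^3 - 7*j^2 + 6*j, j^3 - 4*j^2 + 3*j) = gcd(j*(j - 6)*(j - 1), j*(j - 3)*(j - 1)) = j^2 - j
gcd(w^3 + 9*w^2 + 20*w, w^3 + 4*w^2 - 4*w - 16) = w + 4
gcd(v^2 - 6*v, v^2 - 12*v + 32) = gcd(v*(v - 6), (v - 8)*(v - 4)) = 1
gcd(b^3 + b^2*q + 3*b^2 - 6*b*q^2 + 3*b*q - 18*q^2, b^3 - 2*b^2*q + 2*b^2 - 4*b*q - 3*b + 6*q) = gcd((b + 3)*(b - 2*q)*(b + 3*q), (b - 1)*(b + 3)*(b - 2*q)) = -b^2 + 2*b*q - 3*b + 6*q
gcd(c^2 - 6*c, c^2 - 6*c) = c^2 - 6*c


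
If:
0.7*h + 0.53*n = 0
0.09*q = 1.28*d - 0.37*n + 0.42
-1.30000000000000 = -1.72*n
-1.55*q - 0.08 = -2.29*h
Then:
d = -0.17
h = -0.57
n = 0.76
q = -0.90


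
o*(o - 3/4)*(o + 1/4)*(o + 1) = o^4 + o^3/2 - 11*o^2/16 - 3*o/16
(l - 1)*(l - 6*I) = l^2 - l - 6*I*l + 6*I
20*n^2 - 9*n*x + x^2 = (-5*n + x)*(-4*n + x)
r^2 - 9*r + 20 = (r - 5)*(r - 4)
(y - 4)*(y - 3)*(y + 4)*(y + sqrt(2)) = y^4 - 3*y^3 + sqrt(2)*y^3 - 16*y^2 - 3*sqrt(2)*y^2 - 16*sqrt(2)*y + 48*y + 48*sqrt(2)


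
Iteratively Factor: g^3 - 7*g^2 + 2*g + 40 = (g + 2)*(g^2 - 9*g + 20) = (g - 5)*(g + 2)*(g - 4)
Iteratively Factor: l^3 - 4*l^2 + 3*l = (l)*(l^2 - 4*l + 3) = l*(l - 1)*(l - 3)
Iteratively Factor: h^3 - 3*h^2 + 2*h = (h - 1)*(h^2 - 2*h) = h*(h - 1)*(h - 2)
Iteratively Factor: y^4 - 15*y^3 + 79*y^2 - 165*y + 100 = (y - 5)*(y^3 - 10*y^2 + 29*y - 20) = (y - 5)*(y - 4)*(y^2 - 6*y + 5) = (y - 5)^2*(y - 4)*(y - 1)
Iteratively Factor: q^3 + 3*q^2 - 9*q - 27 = (q - 3)*(q^2 + 6*q + 9) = (q - 3)*(q + 3)*(q + 3)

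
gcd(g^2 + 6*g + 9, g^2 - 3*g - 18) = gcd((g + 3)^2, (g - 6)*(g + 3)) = g + 3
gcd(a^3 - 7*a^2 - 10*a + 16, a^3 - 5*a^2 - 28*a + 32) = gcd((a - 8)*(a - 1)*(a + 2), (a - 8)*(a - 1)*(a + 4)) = a^2 - 9*a + 8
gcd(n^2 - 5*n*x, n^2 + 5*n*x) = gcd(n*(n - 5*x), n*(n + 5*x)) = n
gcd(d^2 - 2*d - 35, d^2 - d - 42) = d - 7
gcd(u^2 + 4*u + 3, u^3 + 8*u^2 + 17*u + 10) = u + 1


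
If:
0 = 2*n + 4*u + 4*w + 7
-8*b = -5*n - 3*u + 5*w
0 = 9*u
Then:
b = -15*w/8 - 35/16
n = -2*w - 7/2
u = 0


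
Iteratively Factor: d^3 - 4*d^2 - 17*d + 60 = (d - 5)*(d^2 + d - 12) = (d - 5)*(d + 4)*(d - 3)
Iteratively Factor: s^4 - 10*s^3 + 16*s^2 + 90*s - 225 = (s - 5)*(s^3 - 5*s^2 - 9*s + 45) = (s - 5)*(s + 3)*(s^2 - 8*s + 15) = (s - 5)^2*(s + 3)*(s - 3)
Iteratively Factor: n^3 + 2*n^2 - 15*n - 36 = (n + 3)*(n^2 - n - 12) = (n - 4)*(n + 3)*(n + 3)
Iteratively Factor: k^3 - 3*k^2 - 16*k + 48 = (k - 4)*(k^2 + k - 12) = (k - 4)*(k + 4)*(k - 3)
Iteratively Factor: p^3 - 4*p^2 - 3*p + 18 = (p - 3)*(p^2 - p - 6) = (p - 3)*(p + 2)*(p - 3)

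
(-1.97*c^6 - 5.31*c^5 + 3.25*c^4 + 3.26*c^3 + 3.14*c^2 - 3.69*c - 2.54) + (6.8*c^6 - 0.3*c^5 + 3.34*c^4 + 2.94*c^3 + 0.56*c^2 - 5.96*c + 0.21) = 4.83*c^6 - 5.61*c^5 + 6.59*c^4 + 6.2*c^3 + 3.7*c^2 - 9.65*c - 2.33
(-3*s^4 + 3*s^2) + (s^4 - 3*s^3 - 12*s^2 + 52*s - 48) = -2*s^4 - 3*s^3 - 9*s^2 + 52*s - 48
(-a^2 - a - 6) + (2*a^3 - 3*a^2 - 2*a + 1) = 2*a^3 - 4*a^2 - 3*a - 5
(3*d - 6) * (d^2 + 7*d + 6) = 3*d^3 + 15*d^2 - 24*d - 36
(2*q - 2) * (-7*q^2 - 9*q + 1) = -14*q^3 - 4*q^2 + 20*q - 2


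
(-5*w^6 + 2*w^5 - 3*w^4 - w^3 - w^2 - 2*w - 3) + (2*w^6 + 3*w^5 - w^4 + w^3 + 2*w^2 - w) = -3*w^6 + 5*w^5 - 4*w^4 + w^2 - 3*w - 3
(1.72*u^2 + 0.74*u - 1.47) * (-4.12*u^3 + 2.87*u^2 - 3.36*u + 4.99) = -7.0864*u^5 + 1.8876*u^4 + 2.401*u^3 + 1.8775*u^2 + 8.6318*u - 7.3353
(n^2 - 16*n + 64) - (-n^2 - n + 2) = 2*n^2 - 15*n + 62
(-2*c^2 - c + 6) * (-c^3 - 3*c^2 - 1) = 2*c^5 + 7*c^4 - 3*c^3 - 16*c^2 + c - 6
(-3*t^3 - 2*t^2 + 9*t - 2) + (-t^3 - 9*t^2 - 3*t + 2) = -4*t^3 - 11*t^2 + 6*t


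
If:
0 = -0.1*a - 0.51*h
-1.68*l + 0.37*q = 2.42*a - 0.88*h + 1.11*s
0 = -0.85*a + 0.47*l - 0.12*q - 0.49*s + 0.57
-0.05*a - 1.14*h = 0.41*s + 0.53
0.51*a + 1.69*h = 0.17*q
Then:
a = 0.83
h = -0.16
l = -0.47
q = 0.87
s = -0.94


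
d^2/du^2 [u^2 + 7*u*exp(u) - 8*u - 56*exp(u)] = 7*u*exp(u) - 42*exp(u) + 2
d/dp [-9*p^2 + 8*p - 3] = 8 - 18*p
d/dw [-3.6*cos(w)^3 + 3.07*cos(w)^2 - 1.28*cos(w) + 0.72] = (10.8*cos(w)^2 - 6.14*cos(w) + 1.28)*sin(w)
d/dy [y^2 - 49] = 2*y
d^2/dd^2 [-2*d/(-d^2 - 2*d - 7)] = 4*(4*d*(d + 1)^2 - (3*d + 2)*(d^2 + 2*d + 7))/(d^2 + 2*d + 7)^3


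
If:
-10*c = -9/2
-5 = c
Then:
No Solution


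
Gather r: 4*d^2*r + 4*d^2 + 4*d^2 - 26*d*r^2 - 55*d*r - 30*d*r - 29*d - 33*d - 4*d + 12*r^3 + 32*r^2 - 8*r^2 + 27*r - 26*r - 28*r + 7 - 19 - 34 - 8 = 8*d^2 - 66*d + 12*r^3 + r^2*(24 - 26*d) + r*(4*d^2 - 85*d - 27) - 54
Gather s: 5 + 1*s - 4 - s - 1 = 0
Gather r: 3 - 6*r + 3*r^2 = 3*r^2 - 6*r + 3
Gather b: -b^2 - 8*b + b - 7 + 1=-b^2 - 7*b - 6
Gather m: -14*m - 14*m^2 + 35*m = -14*m^2 + 21*m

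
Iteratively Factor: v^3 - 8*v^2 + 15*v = (v - 5)*(v^2 - 3*v) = (v - 5)*(v - 3)*(v)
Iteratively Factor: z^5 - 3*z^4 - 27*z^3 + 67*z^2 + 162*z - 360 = (z - 3)*(z^4 - 27*z^2 - 14*z + 120) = (z - 3)*(z - 2)*(z^3 + 2*z^2 - 23*z - 60) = (z - 3)*(z - 2)*(z + 4)*(z^2 - 2*z - 15) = (z - 5)*(z - 3)*(z - 2)*(z + 4)*(z + 3)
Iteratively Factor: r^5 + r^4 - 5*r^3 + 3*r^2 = (r)*(r^4 + r^3 - 5*r^2 + 3*r) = r*(r + 3)*(r^3 - 2*r^2 + r) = r^2*(r + 3)*(r^2 - 2*r + 1) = r^2*(r - 1)*(r + 3)*(r - 1)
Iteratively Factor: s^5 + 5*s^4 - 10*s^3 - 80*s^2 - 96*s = (s + 4)*(s^4 + s^3 - 14*s^2 - 24*s) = (s + 2)*(s + 4)*(s^3 - s^2 - 12*s) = (s + 2)*(s + 3)*(s + 4)*(s^2 - 4*s) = (s - 4)*(s + 2)*(s + 3)*(s + 4)*(s)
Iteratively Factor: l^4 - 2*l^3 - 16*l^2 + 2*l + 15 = (l - 5)*(l^3 + 3*l^2 - l - 3) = (l - 5)*(l + 3)*(l^2 - 1) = (l - 5)*(l + 1)*(l + 3)*(l - 1)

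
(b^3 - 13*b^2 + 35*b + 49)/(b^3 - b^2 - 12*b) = (-b^3 + 13*b^2 - 35*b - 49)/(b*(-b^2 + b + 12))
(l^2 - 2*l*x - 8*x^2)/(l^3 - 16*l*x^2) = (l + 2*x)/(l*(l + 4*x))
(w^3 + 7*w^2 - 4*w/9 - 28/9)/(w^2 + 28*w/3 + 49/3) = (9*w^2 - 4)/(3*(3*w + 7))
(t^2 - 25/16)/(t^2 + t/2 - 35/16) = (4*t + 5)/(4*t + 7)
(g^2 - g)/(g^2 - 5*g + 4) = g/(g - 4)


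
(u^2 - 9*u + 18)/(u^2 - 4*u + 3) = (u - 6)/(u - 1)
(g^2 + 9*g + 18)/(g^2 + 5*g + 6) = (g + 6)/(g + 2)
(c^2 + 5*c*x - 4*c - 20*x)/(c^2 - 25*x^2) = (4 - c)/(-c + 5*x)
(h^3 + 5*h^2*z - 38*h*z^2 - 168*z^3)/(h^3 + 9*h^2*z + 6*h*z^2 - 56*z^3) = (-h + 6*z)/(-h + 2*z)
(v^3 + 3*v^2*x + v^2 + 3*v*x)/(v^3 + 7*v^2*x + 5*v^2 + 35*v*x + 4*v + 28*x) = v*(v + 3*x)/(v^2 + 7*v*x + 4*v + 28*x)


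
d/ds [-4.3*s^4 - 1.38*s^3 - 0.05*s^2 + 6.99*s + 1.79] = -17.2*s^3 - 4.14*s^2 - 0.1*s + 6.99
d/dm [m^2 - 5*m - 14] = 2*m - 5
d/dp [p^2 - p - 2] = 2*p - 1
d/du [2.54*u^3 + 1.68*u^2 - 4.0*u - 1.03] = 7.62*u^2 + 3.36*u - 4.0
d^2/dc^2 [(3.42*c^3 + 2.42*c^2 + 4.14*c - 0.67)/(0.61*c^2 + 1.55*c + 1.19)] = (-7.105427357601e-15*c^4 + 9.97271200000002*c^3 + 25.81323*c^2 + 7.22610600000001*c - 10.66518)/(0.226981*c^6 + 1.730265*c^5 + 5.724972*c^4 + 10.474745*c^3 + 11.168388*c^2 + 6.584865*c + 1.685159)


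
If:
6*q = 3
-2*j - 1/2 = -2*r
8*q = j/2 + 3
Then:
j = 2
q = 1/2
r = 9/4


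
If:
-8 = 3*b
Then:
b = -8/3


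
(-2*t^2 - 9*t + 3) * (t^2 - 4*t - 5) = -2*t^4 - t^3 + 49*t^2 + 33*t - 15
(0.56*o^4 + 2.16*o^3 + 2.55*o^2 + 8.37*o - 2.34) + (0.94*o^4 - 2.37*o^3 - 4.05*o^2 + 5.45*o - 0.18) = 1.5*o^4 - 0.21*o^3 - 1.5*o^2 + 13.82*o - 2.52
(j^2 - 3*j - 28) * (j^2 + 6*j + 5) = j^4 + 3*j^3 - 41*j^2 - 183*j - 140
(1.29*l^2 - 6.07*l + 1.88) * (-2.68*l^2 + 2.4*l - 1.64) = -3.4572*l^4 + 19.3636*l^3 - 21.722*l^2 + 14.4668*l - 3.0832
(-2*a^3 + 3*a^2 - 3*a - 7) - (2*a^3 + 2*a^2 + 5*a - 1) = -4*a^3 + a^2 - 8*a - 6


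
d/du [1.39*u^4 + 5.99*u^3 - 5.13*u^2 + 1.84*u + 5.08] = 5.56*u^3 + 17.97*u^2 - 10.26*u + 1.84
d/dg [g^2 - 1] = 2*g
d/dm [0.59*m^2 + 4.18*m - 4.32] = 1.18*m + 4.18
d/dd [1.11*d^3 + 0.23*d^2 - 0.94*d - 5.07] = 3.33*d^2 + 0.46*d - 0.94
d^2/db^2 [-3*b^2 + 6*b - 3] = -6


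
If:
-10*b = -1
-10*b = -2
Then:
No Solution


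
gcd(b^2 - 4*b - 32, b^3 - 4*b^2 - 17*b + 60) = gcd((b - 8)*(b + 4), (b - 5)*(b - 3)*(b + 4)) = b + 4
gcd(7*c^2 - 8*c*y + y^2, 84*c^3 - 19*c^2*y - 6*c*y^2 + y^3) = -7*c + y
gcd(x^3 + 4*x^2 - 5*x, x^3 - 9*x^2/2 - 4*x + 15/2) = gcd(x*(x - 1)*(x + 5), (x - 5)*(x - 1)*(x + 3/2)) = x - 1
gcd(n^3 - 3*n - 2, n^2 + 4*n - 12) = n - 2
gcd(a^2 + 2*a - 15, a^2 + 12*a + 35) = a + 5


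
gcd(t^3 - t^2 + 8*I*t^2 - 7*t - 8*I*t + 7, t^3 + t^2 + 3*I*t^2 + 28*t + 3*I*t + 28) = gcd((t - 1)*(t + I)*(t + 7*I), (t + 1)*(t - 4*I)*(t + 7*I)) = t + 7*I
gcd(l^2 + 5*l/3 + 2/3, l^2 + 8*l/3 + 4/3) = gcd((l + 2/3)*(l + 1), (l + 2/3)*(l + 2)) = l + 2/3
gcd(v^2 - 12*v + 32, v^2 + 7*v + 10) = 1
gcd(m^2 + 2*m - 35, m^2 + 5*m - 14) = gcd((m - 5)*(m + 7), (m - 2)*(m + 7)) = m + 7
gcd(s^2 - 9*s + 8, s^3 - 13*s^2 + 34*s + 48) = s - 8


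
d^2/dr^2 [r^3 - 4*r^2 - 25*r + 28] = 6*r - 8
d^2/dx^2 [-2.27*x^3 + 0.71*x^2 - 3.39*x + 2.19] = 1.42 - 13.62*x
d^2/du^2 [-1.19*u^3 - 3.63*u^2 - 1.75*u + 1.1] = -7.14*u - 7.26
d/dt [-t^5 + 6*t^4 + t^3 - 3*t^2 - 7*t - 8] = -5*t^4 + 24*t^3 + 3*t^2 - 6*t - 7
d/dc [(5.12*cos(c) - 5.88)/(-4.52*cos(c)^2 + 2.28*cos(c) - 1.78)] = (-23.1424*cos(c)^2 + 53.1552*cos(c) - 4.2928)*sin(c)/(20.4304*cos(c)^4 - 20.6112*cos(c)^3 + 21.2896*cos(c)^2 - 8.1168*cos(c) + 3.1684)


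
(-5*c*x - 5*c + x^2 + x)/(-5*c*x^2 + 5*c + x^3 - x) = 1/(x - 1)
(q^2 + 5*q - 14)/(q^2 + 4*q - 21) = (q - 2)/(q - 3)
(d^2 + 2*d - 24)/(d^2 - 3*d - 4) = (d + 6)/(d + 1)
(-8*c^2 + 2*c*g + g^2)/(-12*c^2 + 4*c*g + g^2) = (4*c + g)/(6*c + g)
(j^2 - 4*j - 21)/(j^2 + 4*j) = (j^2 - 4*j - 21)/(j*(j + 4))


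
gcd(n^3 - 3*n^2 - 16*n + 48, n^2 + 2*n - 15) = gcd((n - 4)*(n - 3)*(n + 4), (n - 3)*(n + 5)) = n - 3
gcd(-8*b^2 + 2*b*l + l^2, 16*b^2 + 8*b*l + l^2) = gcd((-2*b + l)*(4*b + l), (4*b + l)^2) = 4*b + l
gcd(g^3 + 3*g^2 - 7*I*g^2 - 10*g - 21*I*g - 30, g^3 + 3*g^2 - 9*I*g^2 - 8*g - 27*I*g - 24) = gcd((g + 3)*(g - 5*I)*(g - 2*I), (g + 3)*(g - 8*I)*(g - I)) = g + 3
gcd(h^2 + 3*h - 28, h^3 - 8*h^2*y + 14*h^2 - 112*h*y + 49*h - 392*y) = h + 7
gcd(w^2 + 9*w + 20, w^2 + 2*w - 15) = w + 5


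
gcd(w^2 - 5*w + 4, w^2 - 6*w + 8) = w - 4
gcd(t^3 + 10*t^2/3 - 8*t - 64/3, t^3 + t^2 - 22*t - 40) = t^2 + 6*t + 8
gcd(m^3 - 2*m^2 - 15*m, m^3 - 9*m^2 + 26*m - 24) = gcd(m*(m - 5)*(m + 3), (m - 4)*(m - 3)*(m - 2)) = 1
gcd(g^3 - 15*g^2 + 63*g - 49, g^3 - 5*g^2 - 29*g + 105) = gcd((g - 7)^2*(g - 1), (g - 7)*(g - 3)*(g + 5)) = g - 7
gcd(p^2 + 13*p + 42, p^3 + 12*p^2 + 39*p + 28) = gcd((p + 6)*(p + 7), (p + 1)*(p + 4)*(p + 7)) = p + 7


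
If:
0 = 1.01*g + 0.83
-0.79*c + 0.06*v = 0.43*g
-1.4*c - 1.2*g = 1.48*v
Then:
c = 0.46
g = -0.82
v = 0.23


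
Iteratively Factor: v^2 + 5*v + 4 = (v + 4)*(v + 1)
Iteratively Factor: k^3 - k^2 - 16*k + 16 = (k + 4)*(k^2 - 5*k + 4) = (k - 4)*(k + 4)*(k - 1)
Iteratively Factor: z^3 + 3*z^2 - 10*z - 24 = (z + 2)*(z^2 + z - 12) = (z - 3)*(z + 2)*(z + 4)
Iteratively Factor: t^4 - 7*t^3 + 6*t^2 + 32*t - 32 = (t - 4)*(t^3 - 3*t^2 - 6*t + 8) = (t - 4)^2*(t^2 + t - 2) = (t - 4)^2*(t - 1)*(t + 2)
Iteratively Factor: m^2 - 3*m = (m)*(m - 3)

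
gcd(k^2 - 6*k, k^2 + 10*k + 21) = 1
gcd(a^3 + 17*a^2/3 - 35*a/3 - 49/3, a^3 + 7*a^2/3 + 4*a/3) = a + 1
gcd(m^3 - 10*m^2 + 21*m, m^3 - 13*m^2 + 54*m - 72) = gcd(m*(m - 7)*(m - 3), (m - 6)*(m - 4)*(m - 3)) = m - 3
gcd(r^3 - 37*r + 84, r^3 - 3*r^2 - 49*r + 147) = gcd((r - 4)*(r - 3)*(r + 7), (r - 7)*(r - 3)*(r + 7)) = r^2 + 4*r - 21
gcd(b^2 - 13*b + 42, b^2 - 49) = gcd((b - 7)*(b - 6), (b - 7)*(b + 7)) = b - 7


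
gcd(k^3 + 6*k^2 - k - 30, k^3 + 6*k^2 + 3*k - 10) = k + 5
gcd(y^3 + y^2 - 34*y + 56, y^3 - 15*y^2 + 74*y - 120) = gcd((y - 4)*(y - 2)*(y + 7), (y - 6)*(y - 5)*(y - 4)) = y - 4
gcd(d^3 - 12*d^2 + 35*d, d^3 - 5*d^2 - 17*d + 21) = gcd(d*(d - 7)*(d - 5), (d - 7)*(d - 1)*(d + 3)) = d - 7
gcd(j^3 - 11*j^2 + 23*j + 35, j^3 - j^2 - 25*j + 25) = j - 5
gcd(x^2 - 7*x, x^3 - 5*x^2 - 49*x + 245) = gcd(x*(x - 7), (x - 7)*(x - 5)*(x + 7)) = x - 7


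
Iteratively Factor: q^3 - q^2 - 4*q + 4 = (q - 2)*(q^2 + q - 2) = (q - 2)*(q - 1)*(q + 2)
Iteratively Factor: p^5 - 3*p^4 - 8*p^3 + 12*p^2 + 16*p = (p - 2)*(p^4 - p^3 - 10*p^2 - 8*p) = (p - 4)*(p - 2)*(p^3 + 3*p^2 + 2*p) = (p - 4)*(p - 2)*(p + 1)*(p^2 + 2*p) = p*(p - 4)*(p - 2)*(p + 1)*(p + 2)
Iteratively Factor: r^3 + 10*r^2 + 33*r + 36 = (r + 3)*(r^2 + 7*r + 12) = (r + 3)*(r + 4)*(r + 3)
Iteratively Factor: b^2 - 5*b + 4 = (b - 4)*(b - 1)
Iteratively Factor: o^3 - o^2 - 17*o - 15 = (o + 1)*(o^2 - 2*o - 15) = (o - 5)*(o + 1)*(o + 3)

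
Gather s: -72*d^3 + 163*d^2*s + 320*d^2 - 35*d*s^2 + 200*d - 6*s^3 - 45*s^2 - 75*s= -72*d^3 + 320*d^2 + 200*d - 6*s^3 + s^2*(-35*d - 45) + s*(163*d^2 - 75)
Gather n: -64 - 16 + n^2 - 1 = n^2 - 81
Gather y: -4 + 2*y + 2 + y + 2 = 3*y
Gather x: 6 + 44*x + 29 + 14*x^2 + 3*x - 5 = 14*x^2 + 47*x + 30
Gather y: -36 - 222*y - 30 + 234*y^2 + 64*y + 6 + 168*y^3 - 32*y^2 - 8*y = 168*y^3 + 202*y^2 - 166*y - 60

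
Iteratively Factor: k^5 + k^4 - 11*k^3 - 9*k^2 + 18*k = (k + 3)*(k^4 - 2*k^3 - 5*k^2 + 6*k) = (k + 2)*(k + 3)*(k^3 - 4*k^2 + 3*k) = k*(k + 2)*(k + 3)*(k^2 - 4*k + 3) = k*(k - 1)*(k + 2)*(k + 3)*(k - 3)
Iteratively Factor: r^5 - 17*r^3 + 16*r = (r - 4)*(r^4 + 4*r^3 - r^2 - 4*r) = (r - 4)*(r + 4)*(r^3 - r) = (r - 4)*(r - 1)*(r + 4)*(r^2 + r) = (r - 4)*(r - 1)*(r + 1)*(r + 4)*(r)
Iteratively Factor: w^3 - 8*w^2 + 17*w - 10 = (w - 2)*(w^2 - 6*w + 5) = (w - 5)*(w - 2)*(w - 1)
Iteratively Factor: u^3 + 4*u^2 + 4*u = (u)*(u^2 + 4*u + 4) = u*(u + 2)*(u + 2)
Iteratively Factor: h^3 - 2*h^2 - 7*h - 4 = (h + 1)*(h^2 - 3*h - 4) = (h - 4)*(h + 1)*(h + 1)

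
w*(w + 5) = w^2 + 5*w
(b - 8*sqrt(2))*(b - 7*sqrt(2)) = b^2 - 15*sqrt(2)*b + 112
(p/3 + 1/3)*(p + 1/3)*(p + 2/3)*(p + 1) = p^4/3 + p^3 + 29*p^2/27 + 13*p/27 + 2/27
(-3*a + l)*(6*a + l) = -18*a^2 + 3*a*l + l^2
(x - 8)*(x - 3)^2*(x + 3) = x^4 - 11*x^3 + 15*x^2 + 99*x - 216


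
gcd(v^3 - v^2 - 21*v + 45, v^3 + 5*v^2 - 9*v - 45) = v^2 + 2*v - 15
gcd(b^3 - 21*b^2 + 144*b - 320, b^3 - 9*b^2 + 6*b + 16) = b - 8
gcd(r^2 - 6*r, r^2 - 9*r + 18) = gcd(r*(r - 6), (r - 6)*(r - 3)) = r - 6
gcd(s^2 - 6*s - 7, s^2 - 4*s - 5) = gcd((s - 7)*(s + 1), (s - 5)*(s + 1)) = s + 1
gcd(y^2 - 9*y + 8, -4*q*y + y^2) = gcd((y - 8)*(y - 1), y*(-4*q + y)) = 1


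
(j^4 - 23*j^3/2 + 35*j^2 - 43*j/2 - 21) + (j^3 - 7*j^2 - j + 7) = j^4 - 21*j^3/2 + 28*j^2 - 45*j/2 - 14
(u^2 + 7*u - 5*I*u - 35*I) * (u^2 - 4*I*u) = u^4 + 7*u^3 - 9*I*u^3 - 20*u^2 - 63*I*u^2 - 140*u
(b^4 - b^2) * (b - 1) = b^5 - b^4 - b^3 + b^2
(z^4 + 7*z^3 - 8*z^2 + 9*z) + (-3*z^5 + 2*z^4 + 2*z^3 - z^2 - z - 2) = -3*z^5 + 3*z^4 + 9*z^3 - 9*z^2 + 8*z - 2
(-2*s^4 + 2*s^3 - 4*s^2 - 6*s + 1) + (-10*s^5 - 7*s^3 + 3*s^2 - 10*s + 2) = -10*s^5 - 2*s^4 - 5*s^3 - s^2 - 16*s + 3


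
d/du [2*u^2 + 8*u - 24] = 4*u + 8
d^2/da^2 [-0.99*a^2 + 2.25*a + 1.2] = -1.98000000000000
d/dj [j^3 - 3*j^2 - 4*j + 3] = 3*j^2 - 6*j - 4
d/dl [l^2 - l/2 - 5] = 2*l - 1/2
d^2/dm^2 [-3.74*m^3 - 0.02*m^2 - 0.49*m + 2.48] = -22.44*m - 0.04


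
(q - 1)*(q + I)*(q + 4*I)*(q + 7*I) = q^4 - q^3 + 12*I*q^3 - 39*q^2 - 12*I*q^2 + 39*q - 28*I*q + 28*I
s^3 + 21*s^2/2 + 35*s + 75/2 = (s + 5/2)*(s + 3)*(s + 5)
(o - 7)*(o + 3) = o^2 - 4*o - 21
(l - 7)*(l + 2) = l^2 - 5*l - 14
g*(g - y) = g^2 - g*y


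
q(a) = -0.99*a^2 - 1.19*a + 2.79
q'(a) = -1.98*a - 1.19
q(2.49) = -6.31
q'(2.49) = -6.12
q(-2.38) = 0.01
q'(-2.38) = 3.52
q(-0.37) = 3.09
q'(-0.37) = -0.46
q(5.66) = -35.66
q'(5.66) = -12.40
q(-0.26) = 3.03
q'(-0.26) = -0.68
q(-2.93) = -2.22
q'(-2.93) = 4.61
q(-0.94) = 3.03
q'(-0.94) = 0.67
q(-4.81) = -14.39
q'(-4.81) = 8.33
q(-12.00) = -125.49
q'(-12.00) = 22.57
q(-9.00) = -66.69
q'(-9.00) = 16.63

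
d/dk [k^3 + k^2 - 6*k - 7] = 3*k^2 + 2*k - 6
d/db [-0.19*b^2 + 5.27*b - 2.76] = 5.27 - 0.38*b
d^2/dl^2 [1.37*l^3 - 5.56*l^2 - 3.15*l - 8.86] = 8.22*l - 11.12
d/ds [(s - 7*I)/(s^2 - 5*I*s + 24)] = (-s^2 + 14*I*s + 59)/(s^4 - 10*I*s^3 + 23*s^2 - 240*I*s + 576)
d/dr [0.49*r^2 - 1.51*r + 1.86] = 0.98*r - 1.51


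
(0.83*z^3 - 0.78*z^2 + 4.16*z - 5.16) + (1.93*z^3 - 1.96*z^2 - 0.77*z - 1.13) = 2.76*z^3 - 2.74*z^2 + 3.39*z - 6.29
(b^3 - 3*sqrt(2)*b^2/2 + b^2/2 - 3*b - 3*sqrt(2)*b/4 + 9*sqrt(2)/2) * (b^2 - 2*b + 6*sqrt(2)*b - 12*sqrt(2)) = b^5 - 3*b^4/2 + 9*sqrt(2)*b^4/2 - 22*b^3 - 27*sqrt(2)*b^3/4 - 18*sqrt(2)*b^2 + 33*b^2 + 27*sqrt(2)*b + 72*b - 108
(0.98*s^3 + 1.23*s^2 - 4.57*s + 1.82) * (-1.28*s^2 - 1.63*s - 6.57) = -1.2544*s^5 - 3.1718*s^4 - 2.5939*s^3 - 2.9616*s^2 + 27.0583*s - 11.9574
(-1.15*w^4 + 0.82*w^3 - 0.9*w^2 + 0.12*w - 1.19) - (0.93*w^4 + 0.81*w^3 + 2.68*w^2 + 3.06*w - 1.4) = -2.08*w^4 + 0.0099999999999999*w^3 - 3.58*w^2 - 2.94*w + 0.21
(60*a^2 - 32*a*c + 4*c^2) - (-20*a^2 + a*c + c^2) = 80*a^2 - 33*a*c + 3*c^2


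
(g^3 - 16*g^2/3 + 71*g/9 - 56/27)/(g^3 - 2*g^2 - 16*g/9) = (9*g^2 - 24*g + 7)/(3*g*(3*g + 2))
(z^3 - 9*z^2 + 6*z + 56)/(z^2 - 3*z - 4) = (z^2 - 5*z - 14)/(z + 1)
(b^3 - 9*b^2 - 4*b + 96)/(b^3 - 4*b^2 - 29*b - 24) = (b - 4)/(b + 1)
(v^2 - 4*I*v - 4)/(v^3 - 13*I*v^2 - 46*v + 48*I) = (v - 2*I)/(v^2 - 11*I*v - 24)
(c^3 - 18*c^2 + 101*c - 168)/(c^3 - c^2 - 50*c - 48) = (c^2 - 10*c + 21)/(c^2 + 7*c + 6)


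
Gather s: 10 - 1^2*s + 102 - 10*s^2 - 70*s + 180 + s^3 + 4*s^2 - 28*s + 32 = s^3 - 6*s^2 - 99*s + 324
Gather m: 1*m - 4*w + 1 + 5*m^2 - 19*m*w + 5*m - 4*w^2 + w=5*m^2 + m*(6 - 19*w) - 4*w^2 - 3*w + 1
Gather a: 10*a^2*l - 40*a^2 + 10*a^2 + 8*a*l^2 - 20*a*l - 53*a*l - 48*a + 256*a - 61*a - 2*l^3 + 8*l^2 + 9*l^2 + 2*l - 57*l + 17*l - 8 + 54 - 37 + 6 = a^2*(10*l - 30) + a*(8*l^2 - 73*l + 147) - 2*l^3 + 17*l^2 - 38*l + 15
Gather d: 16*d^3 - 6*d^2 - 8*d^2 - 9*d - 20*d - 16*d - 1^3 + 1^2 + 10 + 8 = 16*d^3 - 14*d^2 - 45*d + 18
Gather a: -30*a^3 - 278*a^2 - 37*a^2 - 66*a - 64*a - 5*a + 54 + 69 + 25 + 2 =-30*a^3 - 315*a^2 - 135*a + 150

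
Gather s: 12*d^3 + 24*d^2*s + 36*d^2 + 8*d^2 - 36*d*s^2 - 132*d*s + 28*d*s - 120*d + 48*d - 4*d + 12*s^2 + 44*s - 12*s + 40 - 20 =12*d^3 + 44*d^2 - 76*d + s^2*(12 - 36*d) + s*(24*d^2 - 104*d + 32) + 20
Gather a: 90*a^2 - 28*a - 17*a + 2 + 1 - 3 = 90*a^2 - 45*a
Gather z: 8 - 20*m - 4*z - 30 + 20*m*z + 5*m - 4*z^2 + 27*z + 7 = -15*m - 4*z^2 + z*(20*m + 23) - 15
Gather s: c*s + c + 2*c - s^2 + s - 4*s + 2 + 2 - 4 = 3*c - s^2 + s*(c - 3)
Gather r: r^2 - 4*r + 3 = r^2 - 4*r + 3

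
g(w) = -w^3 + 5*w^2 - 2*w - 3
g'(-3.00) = -59.00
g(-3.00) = 75.00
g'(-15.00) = -827.00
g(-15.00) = 4527.00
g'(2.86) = 2.06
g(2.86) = 8.78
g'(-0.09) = -2.92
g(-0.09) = -2.78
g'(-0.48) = -7.49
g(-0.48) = -0.78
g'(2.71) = 3.07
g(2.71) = 8.40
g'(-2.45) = -44.51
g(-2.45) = 46.62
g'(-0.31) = -5.39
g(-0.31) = -1.87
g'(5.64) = -41.03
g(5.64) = -34.64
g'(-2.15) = -37.37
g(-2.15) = 34.35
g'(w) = -3*w^2 + 10*w - 2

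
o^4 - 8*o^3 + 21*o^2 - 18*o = o*(o - 3)^2*(o - 2)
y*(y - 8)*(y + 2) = y^3 - 6*y^2 - 16*y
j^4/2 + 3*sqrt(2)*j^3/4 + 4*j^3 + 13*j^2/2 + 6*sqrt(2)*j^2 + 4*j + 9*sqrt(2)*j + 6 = (j/2 + sqrt(2)/2)*(j + 2)*(j + 6)*(j + sqrt(2)/2)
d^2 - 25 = (d - 5)*(d + 5)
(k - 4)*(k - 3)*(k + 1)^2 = k^4 - 5*k^3 - k^2 + 17*k + 12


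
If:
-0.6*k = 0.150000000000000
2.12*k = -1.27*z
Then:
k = -0.25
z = 0.42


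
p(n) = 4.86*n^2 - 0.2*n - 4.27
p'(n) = 9.72*n - 0.2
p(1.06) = 0.98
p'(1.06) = 10.10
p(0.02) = -4.27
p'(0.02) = -0.01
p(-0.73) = -1.53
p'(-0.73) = -7.30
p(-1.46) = 6.38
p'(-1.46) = -14.39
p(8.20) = 320.88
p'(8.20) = 79.50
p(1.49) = 6.22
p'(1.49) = 14.28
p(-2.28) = 21.45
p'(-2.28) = -22.36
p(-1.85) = 12.73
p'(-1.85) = -18.18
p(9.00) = 387.59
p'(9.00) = 87.28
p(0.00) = -4.27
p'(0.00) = -0.20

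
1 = 1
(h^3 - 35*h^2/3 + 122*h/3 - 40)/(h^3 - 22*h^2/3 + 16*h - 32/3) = (3*h^2 - 23*h + 30)/(3*h^2 - 10*h + 8)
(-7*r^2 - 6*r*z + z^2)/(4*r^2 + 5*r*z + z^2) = (-7*r + z)/(4*r + z)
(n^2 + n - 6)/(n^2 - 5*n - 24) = (n - 2)/(n - 8)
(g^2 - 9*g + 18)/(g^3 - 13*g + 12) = (g - 6)/(g^2 + 3*g - 4)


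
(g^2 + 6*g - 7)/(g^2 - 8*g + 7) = (g + 7)/(g - 7)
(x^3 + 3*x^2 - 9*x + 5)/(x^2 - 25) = (x^2 - 2*x + 1)/(x - 5)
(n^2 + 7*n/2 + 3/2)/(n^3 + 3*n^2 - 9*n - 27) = (n + 1/2)/(n^2 - 9)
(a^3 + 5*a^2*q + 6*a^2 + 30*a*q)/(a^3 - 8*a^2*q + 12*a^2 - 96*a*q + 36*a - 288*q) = a*(-a - 5*q)/(-a^2 + 8*a*q - 6*a + 48*q)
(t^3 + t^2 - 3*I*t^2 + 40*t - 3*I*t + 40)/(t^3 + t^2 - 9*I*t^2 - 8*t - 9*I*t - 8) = (t + 5*I)/(t - I)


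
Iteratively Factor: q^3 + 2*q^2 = (q)*(q^2 + 2*q) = q*(q + 2)*(q)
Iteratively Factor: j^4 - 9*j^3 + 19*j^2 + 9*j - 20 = (j - 4)*(j^3 - 5*j^2 - j + 5) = (j - 4)*(j - 1)*(j^2 - 4*j - 5) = (j - 4)*(j - 1)*(j + 1)*(j - 5)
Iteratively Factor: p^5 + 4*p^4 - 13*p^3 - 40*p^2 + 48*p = (p - 1)*(p^4 + 5*p^3 - 8*p^2 - 48*p) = (p - 3)*(p - 1)*(p^3 + 8*p^2 + 16*p) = p*(p - 3)*(p - 1)*(p^2 + 8*p + 16) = p*(p - 3)*(p - 1)*(p + 4)*(p + 4)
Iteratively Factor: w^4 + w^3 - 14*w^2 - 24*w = (w - 4)*(w^3 + 5*w^2 + 6*w) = (w - 4)*(w + 2)*(w^2 + 3*w) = (w - 4)*(w + 2)*(w + 3)*(w)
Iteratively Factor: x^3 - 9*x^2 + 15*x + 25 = (x - 5)*(x^2 - 4*x - 5) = (x - 5)^2*(x + 1)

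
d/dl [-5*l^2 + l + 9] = 1 - 10*l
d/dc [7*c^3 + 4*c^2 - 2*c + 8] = 21*c^2 + 8*c - 2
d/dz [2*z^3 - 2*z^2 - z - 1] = 6*z^2 - 4*z - 1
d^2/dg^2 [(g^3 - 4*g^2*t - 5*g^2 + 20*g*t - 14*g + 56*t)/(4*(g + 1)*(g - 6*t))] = 2*(-3*g^3*t^2 + 3*g^3*t + 2*g^3 - 9*g^2*t^2 - 15*g^2*t + 135*g*t^2 + 21*g*t - 288*t^3 - 27*t^2 + 7*t)/(-g^6 + 18*g^5*t - 3*g^5 - 108*g^4*t^2 + 54*g^4*t - 3*g^4 + 216*g^3*t^3 - 324*g^3*t^2 + 54*g^3*t - g^3 + 648*g^2*t^3 - 324*g^2*t^2 + 18*g^2*t + 648*g*t^3 - 108*g*t^2 + 216*t^3)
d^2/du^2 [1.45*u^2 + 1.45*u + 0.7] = 2.90000000000000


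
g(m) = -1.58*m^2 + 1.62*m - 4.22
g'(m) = 1.62 - 3.16*m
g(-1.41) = -9.65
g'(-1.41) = 6.08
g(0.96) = -4.12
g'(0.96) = -1.41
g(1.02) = -4.21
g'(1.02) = -1.60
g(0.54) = -3.81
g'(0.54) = -0.09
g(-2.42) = -17.39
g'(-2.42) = 9.27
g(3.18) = -15.05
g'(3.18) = -8.43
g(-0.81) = -6.57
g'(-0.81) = 4.18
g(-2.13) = -14.84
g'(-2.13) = 8.35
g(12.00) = -212.30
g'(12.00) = -36.30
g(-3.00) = -23.30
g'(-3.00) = 11.10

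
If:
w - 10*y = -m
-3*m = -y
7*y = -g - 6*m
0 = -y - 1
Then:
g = 9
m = -1/3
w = -29/3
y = -1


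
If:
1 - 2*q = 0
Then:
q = 1/2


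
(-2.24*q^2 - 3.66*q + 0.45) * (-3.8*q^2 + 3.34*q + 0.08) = 8.512*q^4 + 6.4264*q^3 - 14.1136*q^2 + 1.2102*q + 0.036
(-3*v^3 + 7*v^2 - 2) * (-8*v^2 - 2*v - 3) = 24*v^5 - 50*v^4 - 5*v^3 - 5*v^2 + 4*v + 6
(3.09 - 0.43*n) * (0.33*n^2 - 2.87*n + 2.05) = -0.1419*n^3 + 2.2538*n^2 - 9.7498*n + 6.3345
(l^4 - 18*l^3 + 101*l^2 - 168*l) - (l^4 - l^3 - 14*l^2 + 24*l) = -17*l^3 + 115*l^2 - 192*l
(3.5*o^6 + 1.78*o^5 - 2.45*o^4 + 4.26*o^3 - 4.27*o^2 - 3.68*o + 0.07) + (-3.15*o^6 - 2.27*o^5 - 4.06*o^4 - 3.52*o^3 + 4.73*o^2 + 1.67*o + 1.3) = 0.35*o^6 - 0.49*o^5 - 6.51*o^4 + 0.74*o^3 + 0.460000000000001*o^2 - 2.01*o + 1.37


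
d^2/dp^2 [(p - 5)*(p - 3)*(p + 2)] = 6*p - 12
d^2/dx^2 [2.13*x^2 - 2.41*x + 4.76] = 4.26000000000000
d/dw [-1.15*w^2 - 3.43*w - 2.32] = -2.3*w - 3.43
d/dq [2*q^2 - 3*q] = 4*q - 3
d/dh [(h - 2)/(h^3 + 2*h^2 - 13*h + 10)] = 2*(-h - 2)/(h^4 + 8*h^3 + 6*h^2 - 40*h + 25)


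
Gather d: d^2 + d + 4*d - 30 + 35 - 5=d^2 + 5*d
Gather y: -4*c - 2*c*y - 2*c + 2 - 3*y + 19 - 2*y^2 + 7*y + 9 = -6*c - 2*y^2 + y*(4 - 2*c) + 30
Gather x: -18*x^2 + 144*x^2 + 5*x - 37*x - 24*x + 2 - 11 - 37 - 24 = 126*x^2 - 56*x - 70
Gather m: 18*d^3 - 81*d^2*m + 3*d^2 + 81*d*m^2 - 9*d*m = 18*d^3 + 3*d^2 + 81*d*m^2 + m*(-81*d^2 - 9*d)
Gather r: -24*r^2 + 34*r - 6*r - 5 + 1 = -24*r^2 + 28*r - 4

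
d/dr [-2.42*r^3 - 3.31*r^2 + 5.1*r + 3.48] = -7.26*r^2 - 6.62*r + 5.1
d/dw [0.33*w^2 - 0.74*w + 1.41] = 0.66*w - 0.74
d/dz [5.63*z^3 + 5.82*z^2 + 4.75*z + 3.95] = 16.89*z^2 + 11.64*z + 4.75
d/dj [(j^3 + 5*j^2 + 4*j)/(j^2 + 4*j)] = 1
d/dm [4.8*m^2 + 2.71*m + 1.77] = 9.6*m + 2.71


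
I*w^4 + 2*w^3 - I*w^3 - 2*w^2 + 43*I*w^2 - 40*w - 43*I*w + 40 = (w - 8*I)*(w + I)*(w + 5*I)*(I*w - I)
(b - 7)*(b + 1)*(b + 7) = b^3 + b^2 - 49*b - 49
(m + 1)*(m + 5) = m^2 + 6*m + 5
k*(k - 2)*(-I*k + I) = -I*k^3 + 3*I*k^2 - 2*I*k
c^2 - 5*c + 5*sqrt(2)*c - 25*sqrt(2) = (c - 5)*(c + 5*sqrt(2))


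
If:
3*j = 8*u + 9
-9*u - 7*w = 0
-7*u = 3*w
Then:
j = 3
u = 0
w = 0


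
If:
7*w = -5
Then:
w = -5/7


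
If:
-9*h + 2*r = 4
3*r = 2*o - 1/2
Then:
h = 2*r/9 - 4/9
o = 3*r/2 + 1/4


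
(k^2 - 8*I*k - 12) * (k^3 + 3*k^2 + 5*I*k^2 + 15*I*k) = k^5 + 3*k^4 - 3*I*k^4 + 28*k^3 - 9*I*k^3 + 84*k^2 - 60*I*k^2 - 180*I*k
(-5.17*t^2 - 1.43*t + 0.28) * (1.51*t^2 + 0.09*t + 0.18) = -7.8067*t^4 - 2.6246*t^3 - 0.6365*t^2 - 0.2322*t + 0.0504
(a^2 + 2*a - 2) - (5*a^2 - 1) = -4*a^2 + 2*a - 1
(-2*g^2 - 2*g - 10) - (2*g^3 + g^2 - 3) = -2*g^3 - 3*g^2 - 2*g - 7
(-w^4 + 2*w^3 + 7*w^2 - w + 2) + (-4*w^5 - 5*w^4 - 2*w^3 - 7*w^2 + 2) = -4*w^5 - 6*w^4 - w + 4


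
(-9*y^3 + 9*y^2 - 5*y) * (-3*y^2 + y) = 27*y^5 - 36*y^4 + 24*y^3 - 5*y^2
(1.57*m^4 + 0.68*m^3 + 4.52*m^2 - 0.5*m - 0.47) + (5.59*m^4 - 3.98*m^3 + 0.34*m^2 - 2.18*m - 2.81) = 7.16*m^4 - 3.3*m^3 + 4.86*m^2 - 2.68*m - 3.28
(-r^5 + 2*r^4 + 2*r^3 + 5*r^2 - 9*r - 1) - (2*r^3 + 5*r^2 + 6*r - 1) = -r^5 + 2*r^4 - 15*r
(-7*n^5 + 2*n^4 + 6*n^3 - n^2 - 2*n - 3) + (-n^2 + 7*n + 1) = -7*n^5 + 2*n^4 + 6*n^3 - 2*n^2 + 5*n - 2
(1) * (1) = 1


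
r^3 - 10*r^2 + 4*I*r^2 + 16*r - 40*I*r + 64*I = (r - 8)*(r - 2)*(r + 4*I)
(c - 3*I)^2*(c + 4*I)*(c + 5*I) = c^4 + 3*I*c^3 + 25*c^2 + 39*I*c + 180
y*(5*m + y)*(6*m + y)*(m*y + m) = 30*m^3*y^2 + 30*m^3*y + 11*m^2*y^3 + 11*m^2*y^2 + m*y^4 + m*y^3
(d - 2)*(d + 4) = d^2 + 2*d - 8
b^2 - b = b*(b - 1)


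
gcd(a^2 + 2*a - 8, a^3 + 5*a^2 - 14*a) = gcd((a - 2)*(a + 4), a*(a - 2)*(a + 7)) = a - 2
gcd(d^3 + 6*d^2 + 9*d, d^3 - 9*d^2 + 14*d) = d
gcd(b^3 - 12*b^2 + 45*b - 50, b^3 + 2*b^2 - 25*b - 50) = b - 5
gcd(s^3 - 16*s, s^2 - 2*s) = s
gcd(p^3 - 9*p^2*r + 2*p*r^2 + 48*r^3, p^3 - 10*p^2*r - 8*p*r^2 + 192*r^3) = p - 8*r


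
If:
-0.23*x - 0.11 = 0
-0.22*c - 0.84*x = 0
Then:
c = 1.83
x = -0.48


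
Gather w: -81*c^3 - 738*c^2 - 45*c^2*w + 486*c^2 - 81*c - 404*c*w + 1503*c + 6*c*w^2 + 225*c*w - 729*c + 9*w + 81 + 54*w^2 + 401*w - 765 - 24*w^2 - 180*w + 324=-81*c^3 - 252*c^2 + 693*c + w^2*(6*c + 30) + w*(-45*c^2 - 179*c + 230) - 360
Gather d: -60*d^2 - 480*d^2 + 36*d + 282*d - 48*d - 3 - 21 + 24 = -540*d^2 + 270*d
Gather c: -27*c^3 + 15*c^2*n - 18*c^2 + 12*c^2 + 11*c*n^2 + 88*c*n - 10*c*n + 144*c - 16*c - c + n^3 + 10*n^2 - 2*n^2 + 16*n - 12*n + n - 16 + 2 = -27*c^3 + c^2*(15*n - 6) + c*(11*n^2 + 78*n + 127) + n^3 + 8*n^2 + 5*n - 14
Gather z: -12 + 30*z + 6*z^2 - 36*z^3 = -36*z^3 + 6*z^2 + 30*z - 12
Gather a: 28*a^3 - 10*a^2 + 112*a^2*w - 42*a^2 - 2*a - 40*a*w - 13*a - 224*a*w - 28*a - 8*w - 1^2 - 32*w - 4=28*a^3 + a^2*(112*w - 52) + a*(-264*w - 43) - 40*w - 5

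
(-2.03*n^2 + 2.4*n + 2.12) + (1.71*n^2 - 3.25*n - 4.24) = -0.32*n^2 - 0.85*n - 2.12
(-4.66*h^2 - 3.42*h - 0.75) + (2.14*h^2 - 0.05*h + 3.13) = -2.52*h^2 - 3.47*h + 2.38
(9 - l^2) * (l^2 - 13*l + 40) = -l^4 + 13*l^3 - 31*l^2 - 117*l + 360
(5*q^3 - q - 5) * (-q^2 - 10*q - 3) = -5*q^5 - 50*q^4 - 14*q^3 + 15*q^2 + 53*q + 15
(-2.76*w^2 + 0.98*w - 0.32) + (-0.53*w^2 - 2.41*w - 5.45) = -3.29*w^2 - 1.43*w - 5.77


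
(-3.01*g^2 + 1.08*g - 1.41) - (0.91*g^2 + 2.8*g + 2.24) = -3.92*g^2 - 1.72*g - 3.65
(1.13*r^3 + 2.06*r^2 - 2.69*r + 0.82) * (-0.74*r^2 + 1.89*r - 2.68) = -0.8362*r^5 + 0.6113*r^4 + 2.8556*r^3 - 11.2117*r^2 + 8.759*r - 2.1976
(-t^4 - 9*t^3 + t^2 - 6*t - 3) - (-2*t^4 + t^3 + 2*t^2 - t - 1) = t^4 - 10*t^3 - t^2 - 5*t - 2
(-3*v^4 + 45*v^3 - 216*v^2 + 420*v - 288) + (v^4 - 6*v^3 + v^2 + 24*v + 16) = -2*v^4 + 39*v^3 - 215*v^2 + 444*v - 272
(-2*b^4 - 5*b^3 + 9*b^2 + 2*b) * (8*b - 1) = -16*b^5 - 38*b^4 + 77*b^3 + 7*b^2 - 2*b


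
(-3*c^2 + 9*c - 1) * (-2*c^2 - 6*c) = 6*c^4 - 52*c^2 + 6*c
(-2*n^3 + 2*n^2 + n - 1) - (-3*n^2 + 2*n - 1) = -2*n^3 + 5*n^2 - n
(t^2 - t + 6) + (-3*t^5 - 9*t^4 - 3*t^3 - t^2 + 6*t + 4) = -3*t^5 - 9*t^4 - 3*t^3 + 5*t + 10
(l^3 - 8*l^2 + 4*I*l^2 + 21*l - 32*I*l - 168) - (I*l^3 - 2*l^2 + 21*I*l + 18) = l^3 - I*l^3 - 6*l^2 + 4*I*l^2 + 21*l - 53*I*l - 186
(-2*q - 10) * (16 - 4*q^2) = 8*q^3 + 40*q^2 - 32*q - 160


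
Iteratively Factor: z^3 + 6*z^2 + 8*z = (z + 4)*(z^2 + 2*z) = (z + 2)*(z + 4)*(z)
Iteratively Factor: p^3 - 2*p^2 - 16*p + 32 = (p - 2)*(p^2 - 16) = (p - 4)*(p - 2)*(p + 4)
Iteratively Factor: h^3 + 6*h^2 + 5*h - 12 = (h + 3)*(h^2 + 3*h - 4) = (h - 1)*(h + 3)*(h + 4)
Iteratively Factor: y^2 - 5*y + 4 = (y - 4)*(y - 1)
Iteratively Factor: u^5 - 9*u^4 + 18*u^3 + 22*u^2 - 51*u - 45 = (u + 1)*(u^4 - 10*u^3 + 28*u^2 - 6*u - 45) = (u - 3)*(u + 1)*(u^3 - 7*u^2 + 7*u + 15) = (u - 3)*(u + 1)^2*(u^2 - 8*u + 15) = (u - 3)^2*(u + 1)^2*(u - 5)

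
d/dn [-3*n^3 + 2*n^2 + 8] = n*(4 - 9*n)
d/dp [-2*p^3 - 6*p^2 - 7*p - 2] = -6*p^2 - 12*p - 7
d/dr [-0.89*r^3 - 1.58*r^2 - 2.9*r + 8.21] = -2.67*r^2 - 3.16*r - 2.9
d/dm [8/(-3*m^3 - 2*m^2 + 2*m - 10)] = 8*(9*m^2 + 4*m - 2)/(3*m^3 + 2*m^2 - 2*m + 10)^2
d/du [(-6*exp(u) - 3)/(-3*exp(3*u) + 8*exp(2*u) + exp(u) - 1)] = 3*((2*exp(u) + 1)*(-9*exp(2*u) + 16*exp(u) + 1) + 6*exp(3*u) - 16*exp(2*u) - 2*exp(u) + 2)*exp(u)/(3*exp(3*u) - 8*exp(2*u) - exp(u) + 1)^2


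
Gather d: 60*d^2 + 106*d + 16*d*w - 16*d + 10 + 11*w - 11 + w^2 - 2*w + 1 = 60*d^2 + d*(16*w + 90) + w^2 + 9*w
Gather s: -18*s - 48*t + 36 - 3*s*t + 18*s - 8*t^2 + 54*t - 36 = -3*s*t - 8*t^2 + 6*t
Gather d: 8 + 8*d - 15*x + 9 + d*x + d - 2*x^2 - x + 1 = d*(x + 9) - 2*x^2 - 16*x + 18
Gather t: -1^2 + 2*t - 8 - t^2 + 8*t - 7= -t^2 + 10*t - 16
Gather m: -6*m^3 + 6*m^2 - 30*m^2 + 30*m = -6*m^3 - 24*m^2 + 30*m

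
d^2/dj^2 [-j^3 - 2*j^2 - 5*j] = -6*j - 4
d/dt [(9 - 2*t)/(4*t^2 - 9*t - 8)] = (8*t^2 - 72*t + 97)/(16*t^4 - 72*t^3 + 17*t^2 + 144*t + 64)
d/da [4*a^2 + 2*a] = 8*a + 2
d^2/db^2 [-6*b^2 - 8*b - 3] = -12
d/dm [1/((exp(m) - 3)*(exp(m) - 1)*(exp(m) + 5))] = -((exp(m) - 3)*(exp(m) - 1) + (exp(m) - 3)*(exp(m) + 5) + (exp(m) - 1)*(exp(m) + 5))/(4*(exp(m) - 3)^2*(exp(m) + 5)^2*sinh(m/2)^2)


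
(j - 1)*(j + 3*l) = j^2 + 3*j*l - j - 3*l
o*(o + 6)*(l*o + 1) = l*o^3 + 6*l*o^2 + o^2 + 6*o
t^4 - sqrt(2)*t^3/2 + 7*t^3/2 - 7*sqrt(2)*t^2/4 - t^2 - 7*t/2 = t*(t + 7/2)*(t - sqrt(2))*(t + sqrt(2)/2)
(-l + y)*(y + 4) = -l*y - 4*l + y^2 + 4*y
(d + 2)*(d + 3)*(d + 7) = d^3 + 12*d^2 + 41*d + 42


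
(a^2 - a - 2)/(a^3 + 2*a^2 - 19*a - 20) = (a - 2)/(a^2 + a - 20)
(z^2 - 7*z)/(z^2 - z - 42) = z/(z + 6)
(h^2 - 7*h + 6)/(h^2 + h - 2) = (h - 6)/(h + 2)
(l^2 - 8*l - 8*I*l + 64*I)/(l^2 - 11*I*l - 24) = (l - 8)/(l - 3*I)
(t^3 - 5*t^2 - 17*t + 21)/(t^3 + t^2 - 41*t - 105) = (t - 1)/(t + 5)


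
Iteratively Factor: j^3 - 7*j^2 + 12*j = (j - 4)*(j^2 - 3*j) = j*(j - 4)*(j - 3)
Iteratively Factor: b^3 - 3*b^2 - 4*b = (b)*(b^2 - 3*b - 4) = b*(b + 1)*(b - 4)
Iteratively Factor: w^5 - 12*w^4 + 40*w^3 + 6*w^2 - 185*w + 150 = (w - 3)*(w^4 - 9*w^3 + 13*w^2 + 45*w - 50) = (w - 5)*(w - 3)*(w^3 - 4*w^2 - 7*w + 10) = (w - 5)*(w - 3)*(w - 1)*(w^2 - 3*w - 10) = (w - 5)*(w - 3)*(w - 1)*(w + 2)*(w - 5)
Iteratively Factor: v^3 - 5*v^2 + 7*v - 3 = (v - 3)*(v^2 - 2*v + 1) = (v - 3)*(v - 1)*(v - 1)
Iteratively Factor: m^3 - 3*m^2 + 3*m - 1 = (m - 1)*(m^2 - 2*m + 1) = (m - 1)^2*(m - 1)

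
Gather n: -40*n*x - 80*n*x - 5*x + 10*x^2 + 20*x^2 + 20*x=-120*n*x + 30*x^2 + 15*x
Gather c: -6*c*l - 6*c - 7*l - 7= c*(-6*l - 6) - 7*l - 7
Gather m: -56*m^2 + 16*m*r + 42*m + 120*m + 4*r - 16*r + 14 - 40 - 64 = -56*m^2 + m*(16*r + 162) - 12*r - 90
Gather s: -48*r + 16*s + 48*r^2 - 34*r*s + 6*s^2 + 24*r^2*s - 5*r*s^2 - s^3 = 48*r^2 - 48*r - s^3 + s^2*(6 - 5*r) + s*(24*r^2 - 34*r + 16)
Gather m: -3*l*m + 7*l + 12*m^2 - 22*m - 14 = 7*l + 12*m^2 + m*(-3*l - 22) - 14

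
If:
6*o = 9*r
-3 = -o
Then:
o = 3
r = 2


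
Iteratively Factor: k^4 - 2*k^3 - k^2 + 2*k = (k - 2)*(k^3 - k) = (k - 2)*(k + 1)*(k^2 - k) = k*(k - 2)*(k + 1)*(k - 1)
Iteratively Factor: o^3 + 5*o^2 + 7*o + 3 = (o + 3)*(o^2 + 2*o + 1) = (o + 1)*(o + 3)*(o + 1)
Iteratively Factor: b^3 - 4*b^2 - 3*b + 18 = (b - 3)*(b^2 - b - 6) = (b - 3)*(b + 2)*(b - 3)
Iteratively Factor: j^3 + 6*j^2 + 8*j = (j)*(j^2 + 6*j + 8) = j*(j + 2)*(j + 4)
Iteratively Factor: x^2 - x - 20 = (x + 4)*(x - 5)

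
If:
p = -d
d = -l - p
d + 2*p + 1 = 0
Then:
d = 1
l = 0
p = -1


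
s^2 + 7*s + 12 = (s + 3)*(s + 4)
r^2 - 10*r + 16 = (r - 8)*(r - 2)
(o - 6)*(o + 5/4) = o^2 - 19*o/4 - 15/2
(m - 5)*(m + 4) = m^2 - m - 20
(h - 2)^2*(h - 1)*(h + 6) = h^4 + h^3 - 22*h^2 + 44*h - 24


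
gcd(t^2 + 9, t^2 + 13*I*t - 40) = 1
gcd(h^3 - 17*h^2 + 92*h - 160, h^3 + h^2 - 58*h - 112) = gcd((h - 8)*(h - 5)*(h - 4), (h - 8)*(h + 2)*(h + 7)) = h - 8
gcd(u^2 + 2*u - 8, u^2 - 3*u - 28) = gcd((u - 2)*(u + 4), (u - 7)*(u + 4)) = u + 4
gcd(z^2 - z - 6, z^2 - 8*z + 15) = z - 3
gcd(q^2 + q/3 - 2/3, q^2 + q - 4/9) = 1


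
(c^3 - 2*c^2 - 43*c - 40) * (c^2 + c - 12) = c^5 - c^4 - 57*c^3 - 59*c^2 + 476*c + 480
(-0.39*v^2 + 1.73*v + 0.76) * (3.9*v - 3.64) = -1.521*v^3 + 8.1666*v^2 - 3.3332*v - 2.7664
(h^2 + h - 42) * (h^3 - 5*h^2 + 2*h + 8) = h^5 - 4*h^4 - 45*h^3 + 220*h^2 - 76*h - 336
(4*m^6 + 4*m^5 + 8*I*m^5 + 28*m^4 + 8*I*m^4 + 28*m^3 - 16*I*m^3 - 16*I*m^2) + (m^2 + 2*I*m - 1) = 4*m^6 + 4*m^5 + 8*I*m^5 + 28*m^4 + 8*I*m^4 + 28*m^3 - 16*I*m^3 + m^2 - 16*I*m^2 + 2*I*m - 1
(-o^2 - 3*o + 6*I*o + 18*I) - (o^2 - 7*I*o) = -2*o^2 - 3*o + 13*I*o + 18*I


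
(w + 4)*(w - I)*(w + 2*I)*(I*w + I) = I*w^4 - w^3 + 5*I*w^3 - 5*w^2 + 6*I*w^2 - 4*w + 10*I*w + 8*I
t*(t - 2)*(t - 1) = t^3 - 3*t^2 + 2*t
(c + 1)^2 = c^2 + 2*c + 1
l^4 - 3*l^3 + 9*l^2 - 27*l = l*(l - 3)*(l - 3*I)*(l + 3*I)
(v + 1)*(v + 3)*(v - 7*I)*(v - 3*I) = v^4 + 4*v^3 - 10*I*v^3 - 18*v^2 - 40*I*v^2 - 84*v - 30*I*v - 63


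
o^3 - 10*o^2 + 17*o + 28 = (o - 7)*(o - 4)*(o + 1)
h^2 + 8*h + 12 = (h + 2)*(h + 6)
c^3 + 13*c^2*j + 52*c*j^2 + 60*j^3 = (c + 2*j)*(c + 5*j)*(c + 6*j)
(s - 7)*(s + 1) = s^2 - 6*s - 7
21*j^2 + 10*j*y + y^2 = (3*j + y)*(7*j + y)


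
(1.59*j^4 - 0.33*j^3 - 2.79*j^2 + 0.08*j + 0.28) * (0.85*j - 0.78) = 1.3515*j^5 - 1.5207*j^4 - 2.1141*j^3 + 2.2442*j^2 + 0.1756*j - 0.2184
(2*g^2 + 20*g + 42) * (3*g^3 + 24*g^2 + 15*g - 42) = 6*g^5 + 108*g^4 + 636*g^3 + 1224*g^2 - 210*g - 1764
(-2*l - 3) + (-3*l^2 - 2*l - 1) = -3*l^2 - 4*l - 4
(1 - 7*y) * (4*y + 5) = -28*y^2 - 31*y + 5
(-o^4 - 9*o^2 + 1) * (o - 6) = -o^5 + 6*o^4 - 9*o^3 + 54*o^2 + o - 6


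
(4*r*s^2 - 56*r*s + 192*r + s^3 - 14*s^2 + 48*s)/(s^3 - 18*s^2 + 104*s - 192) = (4*r + s)/(s - 4)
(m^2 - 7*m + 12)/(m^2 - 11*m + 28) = (m - 3)/(m - 7)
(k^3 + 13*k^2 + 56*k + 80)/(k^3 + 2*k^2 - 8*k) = (k^2 + 9*k + 20)/(k*(k - 2))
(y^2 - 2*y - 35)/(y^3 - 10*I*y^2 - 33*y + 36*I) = (y^2 - 2*y - 35)/(y^3 - 10*I*y^2 - 33*y + 36*I)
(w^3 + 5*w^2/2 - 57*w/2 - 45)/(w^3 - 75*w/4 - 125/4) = 2*(2*w^2 + 15*w + 18)/(4*w^2 + 20*w + 25)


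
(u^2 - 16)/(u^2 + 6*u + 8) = (u - 4)/(u + 2)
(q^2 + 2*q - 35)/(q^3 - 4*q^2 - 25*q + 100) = (q + 7)/(q^2 + q - 20)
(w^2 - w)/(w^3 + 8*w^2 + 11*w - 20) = w/(w^2 + 9*w + 20)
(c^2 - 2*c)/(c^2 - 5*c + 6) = c/(c - 3)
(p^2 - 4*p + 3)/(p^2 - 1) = (p - 3)/(p + 1)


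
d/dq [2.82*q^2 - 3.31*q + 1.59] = 5.64*q - 3.31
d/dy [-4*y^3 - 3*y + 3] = -12*y^2 - 3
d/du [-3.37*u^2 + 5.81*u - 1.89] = 5.81 - 6.74*u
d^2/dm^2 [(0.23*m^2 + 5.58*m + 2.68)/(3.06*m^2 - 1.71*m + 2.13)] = (-3.5527136788005e-15*m^4 + 106.904772*m^3 + 141.572124*m^2 - 302.356152*m + 23.47281)/(28.652616*m^6 - 48.035268*m^5 + 86.676642*m^4 - 71.872839*m^3 + 60.333741*m^2 - 23.274297*m + 9.663597)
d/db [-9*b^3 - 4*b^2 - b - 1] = -27*b^2 - 8*b - 1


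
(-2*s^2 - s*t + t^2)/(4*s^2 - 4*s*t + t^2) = (-s - t)/(2*s - t)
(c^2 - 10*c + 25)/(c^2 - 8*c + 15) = (c - 5)/(c - 3)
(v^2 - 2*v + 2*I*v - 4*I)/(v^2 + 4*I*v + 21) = (v^2 + 2*v*(-1 + I) - 4*I)/(v^2 + 4*I*v + 21)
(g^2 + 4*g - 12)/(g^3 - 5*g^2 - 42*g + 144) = (g - 2)/(g^2 - 11*g + 24)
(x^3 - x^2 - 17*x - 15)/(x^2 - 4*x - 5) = x + 3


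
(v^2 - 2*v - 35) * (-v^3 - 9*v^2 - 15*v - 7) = -v^5 - 7*v^4 + 38*v^3 + 338*v^2 + 539*v + 245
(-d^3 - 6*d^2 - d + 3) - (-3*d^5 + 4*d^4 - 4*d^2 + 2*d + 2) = 3*d^5 - 4*d^4 - d^3 - 2*d^2 - 3*d + 1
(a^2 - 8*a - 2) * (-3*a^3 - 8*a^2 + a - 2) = -3*a^5 + 16*a^4 + 71*a^3 + 6*a^2 + 14*a + 4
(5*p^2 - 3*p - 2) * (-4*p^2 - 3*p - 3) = -20*p^4 - 3*p^3 + 2*p^2 + 15*p + 6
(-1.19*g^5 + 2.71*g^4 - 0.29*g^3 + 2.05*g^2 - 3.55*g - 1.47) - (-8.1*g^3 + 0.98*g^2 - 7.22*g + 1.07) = -1.19*g^5 + 2.71*g^4 + 7.81*g^3 + 1.07*g^2 + 3.67*g - 2.54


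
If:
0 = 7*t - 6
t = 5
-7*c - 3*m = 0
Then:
No Solution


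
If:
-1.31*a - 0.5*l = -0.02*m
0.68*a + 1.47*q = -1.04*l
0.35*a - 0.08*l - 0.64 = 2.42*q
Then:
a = 5.73422562141491*q + 1.59082217973231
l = -5.16276290630975*q - 1.04015296367113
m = 246.522705544933*q + 78.1950286806883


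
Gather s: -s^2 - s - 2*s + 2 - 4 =-s^2 - 3*s - 2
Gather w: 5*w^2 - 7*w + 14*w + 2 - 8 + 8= 5*w^2 + 7*w + 2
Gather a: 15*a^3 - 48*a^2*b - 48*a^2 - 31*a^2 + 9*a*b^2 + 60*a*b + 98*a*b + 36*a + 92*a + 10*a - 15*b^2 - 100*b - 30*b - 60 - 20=15*a^3 + a^2*(-48*b - 79) + a*(9*b^2 + 158*b + 138) - 15*b^2 - 130*b - 80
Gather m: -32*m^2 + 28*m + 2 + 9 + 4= -32*m^2 + 28*m + 15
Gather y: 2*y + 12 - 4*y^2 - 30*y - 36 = -4*y^2 - 28*y - 24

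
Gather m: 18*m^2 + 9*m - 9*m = 18*m^2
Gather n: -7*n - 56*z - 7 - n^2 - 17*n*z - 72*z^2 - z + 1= -n^2 + n*(-17*z - 7) - 72*z^2 - 57*z - 6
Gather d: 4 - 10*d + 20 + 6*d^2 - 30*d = 6*d^2 - 40*d + 24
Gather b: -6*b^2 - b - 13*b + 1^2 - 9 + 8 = -6*b^2 - 14*b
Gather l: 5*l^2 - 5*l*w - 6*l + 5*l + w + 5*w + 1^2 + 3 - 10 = 5*l^2 + l*(-5*w - 1) + 6*w - 6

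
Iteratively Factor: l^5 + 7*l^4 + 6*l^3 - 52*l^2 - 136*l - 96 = (l - 3)*(l^4 + 10*l^3 + 36*l^2 + 56*l + 32) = (l - 3)*(l + 2)*(l^3 + 8*l^2 + 20*l + 16) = (l - 3)*(l + 2)^2*(l^2 + 6*l + 8) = (l - 3)*(l + 2)^3*(l + 4)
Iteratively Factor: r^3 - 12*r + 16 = (r - 2)*(r^2 + 2*r - 8) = (r - 2)*(r + 4)*(r - 2)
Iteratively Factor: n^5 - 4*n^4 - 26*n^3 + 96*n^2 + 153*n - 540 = (n + 4)*(n^4 - 8*n^3 + 6*n^2 + 72*n - 135) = (n + 3)*(n + 4)*(n^3 - 11*n^2 + 39*n - 45) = (n - 3)*(n + 3)*(n + 4)*(n^2 - 8*n + 15) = (n - 5)*(n - 3)*(n + 3)*(n + 4)*(n - 3)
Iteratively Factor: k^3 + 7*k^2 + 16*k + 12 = (k + 3)*(k^2 + 4*k + 4) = (k + 2)*(k + 3)*(k + 2)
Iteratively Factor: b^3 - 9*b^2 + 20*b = (b - 4)*(b^2 - 5*b) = b*(b - 4)*(b - 5)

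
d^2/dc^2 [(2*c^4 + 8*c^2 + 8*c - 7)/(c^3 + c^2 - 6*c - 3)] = 2*(22*c^6 + 6*c^5 + 324*c^4 + 504*c^3 + 429*c^2 + 135*c - 345)/(c^9 + 3*c^8 - 15*c^7 - 44*c^6 + 72*c^5 + 207*c^4 - 81*c^3 - 297*c^2 - 162*c - 27)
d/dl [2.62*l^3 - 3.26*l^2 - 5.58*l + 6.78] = 7.86*l^2 - 6.52*l - 5.58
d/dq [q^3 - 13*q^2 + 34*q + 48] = 3*q^2 - 26*q + 34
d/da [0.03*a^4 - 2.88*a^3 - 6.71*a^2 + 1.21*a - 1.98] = 0.12*a^3 - 8.64*a^2 - 13.42*a + 1.21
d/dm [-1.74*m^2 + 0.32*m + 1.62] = 0.32 - 3.48*m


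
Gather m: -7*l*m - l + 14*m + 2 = -l + m*(14 - 7*l) + 2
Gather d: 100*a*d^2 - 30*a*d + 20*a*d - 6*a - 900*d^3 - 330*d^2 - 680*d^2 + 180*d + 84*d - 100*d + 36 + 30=-6*a - 900*d^3 + d^2*(100*a - 1010) + d*(164 - 10*a) + 66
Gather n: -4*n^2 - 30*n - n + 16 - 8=-4*n^2 - 31*n + 8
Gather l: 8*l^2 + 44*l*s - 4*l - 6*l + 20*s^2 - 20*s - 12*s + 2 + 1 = 8*l^2 + l*(44*s - 10) + 20*s^2 - 32*s + 3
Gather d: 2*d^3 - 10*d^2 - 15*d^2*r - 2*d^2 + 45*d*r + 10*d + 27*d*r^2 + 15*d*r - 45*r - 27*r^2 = 2*d^3 + d^2*(-15*r - 12) + d*(27*r^2 + 60*r + 10) - 27*r^2 - 45*r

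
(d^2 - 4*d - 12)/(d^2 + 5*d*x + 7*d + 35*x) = (d^2 - 4*d - 12)/(d^2 + 5*d*x + 7*d + 35*x)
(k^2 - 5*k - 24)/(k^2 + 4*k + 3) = (k - 8)/(k + 1)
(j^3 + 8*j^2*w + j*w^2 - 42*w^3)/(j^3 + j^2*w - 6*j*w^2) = (j + 7*w)/j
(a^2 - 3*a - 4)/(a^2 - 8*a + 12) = (a^2 - 3*a - 4)/(a^2 - 8*a + 12)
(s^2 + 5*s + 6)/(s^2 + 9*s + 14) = (s + 3)/(s + 7)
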